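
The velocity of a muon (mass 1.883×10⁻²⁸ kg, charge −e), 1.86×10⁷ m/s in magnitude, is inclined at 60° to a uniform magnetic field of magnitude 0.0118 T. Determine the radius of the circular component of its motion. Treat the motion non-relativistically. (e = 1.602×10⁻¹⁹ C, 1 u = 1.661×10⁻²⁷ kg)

v⊥ = v sinθ = 1.86×10⁷·sin60° ≈ 1.611×10⁷ m/s.
r = m v⊥/(|q|B) = (1.883×10⁻²⁸)(1.611×10⁷)/((1.602×10⁻¹⁹)(0.0118)) ≈ 1.60 m.

r ≈ 1.60 m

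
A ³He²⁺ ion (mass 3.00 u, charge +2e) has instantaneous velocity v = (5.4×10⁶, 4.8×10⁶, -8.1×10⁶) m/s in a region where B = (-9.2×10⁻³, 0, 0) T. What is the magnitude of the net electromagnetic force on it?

|F| ≈ 2.78×10⁻¹⁴ N

v×B = (0, 7.45×10⁴, 4.42×10⁴) N/C.
F = q v×B = (3.204×10⁻¹⁹ C)·(0, 7.45×10⁴, 4.42×10⁴) = (0, 2.39×10⁻¹⁴, 1.41×10⁻¹⁴) N.
|F| = 2.78×10⁻¹⁴ N.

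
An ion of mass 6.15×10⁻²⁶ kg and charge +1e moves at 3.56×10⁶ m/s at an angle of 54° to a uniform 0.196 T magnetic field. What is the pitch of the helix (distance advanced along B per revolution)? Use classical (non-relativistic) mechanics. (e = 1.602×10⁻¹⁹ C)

p ≈ 25.8 m

v∥ = v cosθ = 3.56×10⁶·cos54° ≈ 2.093×10⁶ m/s.
T = 2πm/(|q|B) = 2π(6.15×10⁻²⁶)/((1.602×10⁻¹⁹)(0.196)) ≈ 1.231×10⁻⁵ s.
pitch = v∥ T = (2.093×10⁶)(1.231×10⁻⁵) ≈ 25.8 m.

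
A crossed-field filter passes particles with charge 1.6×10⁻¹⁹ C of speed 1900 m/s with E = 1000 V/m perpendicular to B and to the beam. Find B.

Balance of forces in the selector: qE = qvB ⇒ B = E/v.
B = 1000/1900 = 0.53 T.

B = 0.53 T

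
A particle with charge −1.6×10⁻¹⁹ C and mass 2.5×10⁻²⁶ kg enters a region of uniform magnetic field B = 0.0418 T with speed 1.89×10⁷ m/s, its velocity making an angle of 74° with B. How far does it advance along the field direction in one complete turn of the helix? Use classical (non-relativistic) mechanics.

v∥ = v cosθ = 1.89×10⁷·cos74° ≈ 5.210×10⁶ m/s.
T = 2πm/(|q|B) = 2π(2.5×10⁻²⁶)/((1.6×10⁻¹⁹)(0.0418)) ≈ 2.349×10⁻⁵ s.
pitch = v∥ T = (5.210×10⁶)(2.349×10⁻⁵) ≈ 122 m.

p ≈ 122 m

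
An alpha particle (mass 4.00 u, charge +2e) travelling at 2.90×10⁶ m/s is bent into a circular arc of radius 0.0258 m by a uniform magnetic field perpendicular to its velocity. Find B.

B ≈ 2.33 T

From |q|vB = mv²/r, B = mv/(|q|r).
B = (6.644×10⁻²⁷)(2.90×10⁶)/((3.204×10⁻¹⁹)(0.0258)) ≈ 2.33 T.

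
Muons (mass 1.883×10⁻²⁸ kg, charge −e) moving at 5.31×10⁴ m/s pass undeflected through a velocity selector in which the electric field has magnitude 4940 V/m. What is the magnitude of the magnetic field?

Balance of forces in the selector: qE = qvB ⇒ B = E/v.
B = 4940/5.31×10⁴ = 0.0930 T.

B = 0.0930 T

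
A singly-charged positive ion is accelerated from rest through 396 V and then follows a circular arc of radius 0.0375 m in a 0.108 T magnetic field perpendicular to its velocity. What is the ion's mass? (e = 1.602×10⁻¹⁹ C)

Combine |q|V = ½mv² and r = mv/(|q|B): eliminate v to get m = qB²r²/(2V).
m = (1.602×10⁻¹⁹)(0.108)²(0.0375)²/(2·396) ≈ 3.32×10⁻²⁷ kg.

m ≈ 3.32×10⁻²⁷ kg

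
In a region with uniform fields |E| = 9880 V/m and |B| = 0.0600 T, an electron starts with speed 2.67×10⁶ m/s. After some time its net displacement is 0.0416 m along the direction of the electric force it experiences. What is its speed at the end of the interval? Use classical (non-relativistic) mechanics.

v_f ≈ 1.23×10⁷ m/s

B does no work; ΔKE = |q|E d.
½mv_f² = ½mv₀² + |q|Ed = ½(9.109×10⁻³¹)(2.67×10⁶)² + (1.602×10⁻¹⁹)(9880)(0.0416) ≈ 3.247×10⁻¹⁸ J + 6.584×10⁻¹⁷ J ≈ 6.909×10⁻¹⁷ J.
v_f = √(2·6.909×10⁻¹⁷/9.109×10⁻³¹) ≈ 1.23×10⁷ m/s.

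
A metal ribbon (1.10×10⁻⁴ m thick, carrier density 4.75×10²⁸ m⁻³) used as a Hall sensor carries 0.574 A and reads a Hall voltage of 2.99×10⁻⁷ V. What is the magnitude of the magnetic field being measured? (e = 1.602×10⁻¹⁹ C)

From V_H = IB/(n e t), B = V_H n e t / I.
B = (2.99×10⁻⁷)(4.75×10²⁸)(1.602×10⁻¹⁹)(1.10×10⁻⁴)/0.574 ≈ 0.436 T.

B ≈ 0.436 T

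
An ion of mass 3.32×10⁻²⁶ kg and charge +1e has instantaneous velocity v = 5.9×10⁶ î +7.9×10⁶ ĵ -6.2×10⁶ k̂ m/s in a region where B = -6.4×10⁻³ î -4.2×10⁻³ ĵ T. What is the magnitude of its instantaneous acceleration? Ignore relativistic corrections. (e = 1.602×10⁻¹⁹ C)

|a| ≈ 2.61×10¹¹ m/s²

v×B = (-2.60×10⁴, 3.97×10⁴, 2.58×10⁴) N/C.
F = q v×B = (1.602×10⁻¹⁹ C)·(-2.60×10⁴, 3.97×10⁴, 2.58×10⁴) = (-4.17×10⁻¹⁵, 6.36×10⁻¹⁵, 4.13×10⁻¹⁵) N.
|a| = |F|/m = 8.653×10⁻¹⁵/3.32×10⁻²⁶ ≈ 2.61×10¹¹ m/s².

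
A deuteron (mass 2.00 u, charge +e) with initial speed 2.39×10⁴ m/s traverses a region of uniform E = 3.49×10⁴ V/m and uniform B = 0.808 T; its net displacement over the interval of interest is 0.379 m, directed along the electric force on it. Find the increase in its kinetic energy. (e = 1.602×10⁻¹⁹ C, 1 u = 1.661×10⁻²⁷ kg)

The magnetic force is always ⟂ v and does no work; only the electric force changes KE.
ΔKE = F_E · d = |q|E d = (1.602×10⁻¹⁹)(3.49×10⁴)(0.379) ≈ 2.12×10⁻¹⁵ J.

ΔKE ≈ 2.12×10⁻¹⁵ J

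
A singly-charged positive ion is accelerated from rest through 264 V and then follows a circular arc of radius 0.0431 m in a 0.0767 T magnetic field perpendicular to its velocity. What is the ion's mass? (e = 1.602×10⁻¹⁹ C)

m ≈ 3.32×10⁻²⁷ kg

Combine |q|V = ½mv² and r = mv/(|q|B): eliminate v to get m = qB²r²/(2V).
m = (1.602×10⁻¹⁹)(0.0767)²(0.0431)²/(2·264) ≈ 3.32×10⁻²⁷ kg.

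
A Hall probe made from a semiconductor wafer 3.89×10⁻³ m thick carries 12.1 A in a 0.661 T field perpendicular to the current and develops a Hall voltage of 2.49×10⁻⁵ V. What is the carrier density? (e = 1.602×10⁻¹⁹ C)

From V_H = IB/(n e t), n = IB/(V_H e t).
n = (12.1)(0.661)/((2.49×10⁻⁵)(1.602×10⁻¹⁹)(3.89×10⁻³)) ≈ 5.15×10²⁶ m⁻³.

n ≈ 5.15×10²⁶ m⁻³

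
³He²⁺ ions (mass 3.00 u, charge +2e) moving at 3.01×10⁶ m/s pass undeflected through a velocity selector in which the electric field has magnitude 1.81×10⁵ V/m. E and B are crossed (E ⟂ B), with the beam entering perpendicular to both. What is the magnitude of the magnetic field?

Balance of forces in the selector: qE = qvB ⇒ B = E/v.
B = 1.81×10⁵/3.01×10⁶ = 0.0601 T.

B = 0.0601 T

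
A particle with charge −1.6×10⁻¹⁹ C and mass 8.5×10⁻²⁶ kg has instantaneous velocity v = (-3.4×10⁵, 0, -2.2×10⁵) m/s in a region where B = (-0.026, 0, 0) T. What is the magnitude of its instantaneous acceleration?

v×B = (0, 5720, 0) N/C.
F = q v×B = (−1.6×10⁻¹⁹ C)·(0, 5720, 0) = (0, -9.15×10⁻¹⁶, 0) N.
|a| = |F|/m = 9.152×10⁻¹⁶/8.5×10⁻²⁶ ≈ 1.08×10¹⁰ m/s².

|a| ≈ 1.08×10¹⁰ m/s²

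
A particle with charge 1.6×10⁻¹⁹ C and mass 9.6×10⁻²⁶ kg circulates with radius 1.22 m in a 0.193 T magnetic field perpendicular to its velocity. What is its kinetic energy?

v = |q|Br/m, then KE = ½mv² = (qBr)²/(2m).
v = (1.6×10⁻¹⁹)(0.193)(1.22)/9.6×10⁻²⁶ ≈ 3.924×10⁵ m/s.
KE = ½(9.6×10⁻²⁶)(3.924×10⁵)² ≈ 7.39×10⁻¹⁵ J = 4.61×10⁴ eV.

KE ≈ 4.61×10⁴ eV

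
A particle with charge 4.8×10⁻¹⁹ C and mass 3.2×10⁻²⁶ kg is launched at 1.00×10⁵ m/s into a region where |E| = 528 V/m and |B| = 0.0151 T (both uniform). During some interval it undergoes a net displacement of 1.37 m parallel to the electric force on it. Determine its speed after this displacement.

B does no work; ΔKE = |q|E d.
½mv_f² = ½mv₀² + |q|Ed = ½(3.2×10⁻²⁶)(1.00×10⁵)² + (4.8×10⁻¹⁹)(528)(1.37) ≈ 1.600×10⁻¹⁶ J + 3.472×10⁻¹⁶ J ≈ 5.072×10⁻¹⁶ J.
v_f = √(2·5.072×10⁻¹⁶/3.2×10⁻²⁶) ≈ 1.78×10⁵ m/s.

v_f ≈ 1.78×10⁵ m/s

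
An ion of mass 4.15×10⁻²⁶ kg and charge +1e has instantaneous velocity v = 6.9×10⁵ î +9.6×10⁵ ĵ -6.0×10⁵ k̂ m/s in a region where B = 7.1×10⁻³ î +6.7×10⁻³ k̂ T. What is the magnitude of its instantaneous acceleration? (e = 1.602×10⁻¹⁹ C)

v×B = (6430, -8880, -6820) N/C.
F = q v×B = (1.602×10⁻¹⁹ C)·(6430, -8880, -6820) = (1.03×10⁻¹⁵, -1.42×10⁻¹⁵, -1.09×10⁻¹⁵) N.
|a| = |F|/m = 2.069×10⁻¹⁵/4.15×10⁻²⁶ ≈ 4.98×10¹⁰ m/s².

|a| ≈ 4.98×10¹⁰ m/s²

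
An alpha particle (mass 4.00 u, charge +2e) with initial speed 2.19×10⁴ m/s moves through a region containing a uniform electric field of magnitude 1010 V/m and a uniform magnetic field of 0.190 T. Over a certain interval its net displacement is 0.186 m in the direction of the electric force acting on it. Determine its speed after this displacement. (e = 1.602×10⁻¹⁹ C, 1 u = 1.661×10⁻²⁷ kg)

B does no work; ΔKE = |q|E d.
½mv_f² = ½mv₀² + |q|Ed = ½(6.644×10⁻²⁷)(2.19×10⁴)² + (3.204×10⁻¹⁹)(1010)(0.186) ≈ 1.593×10⁻¹⁸ J + 6.019×10⁻¹⁷ J ≈ 6.178×10⁻¹⁷ J.
v_f = √(2·6.178×10⁻¹⁷/6.644×10⁻²⁷) ≈ 1.36×10⁵ m/s.

v_f ≈ 1.36×10⁵ m/s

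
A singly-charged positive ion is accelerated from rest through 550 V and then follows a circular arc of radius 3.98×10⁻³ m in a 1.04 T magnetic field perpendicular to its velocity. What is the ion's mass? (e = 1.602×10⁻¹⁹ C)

Combine |q|V = ½mv² and r = mv/(|q|B): eliminate v to get m = qB²r²/(2V).
m = (1.602×10⁻¹⁹)(1.04)²(3.98×10⁻³)²/(2·550) ≈ 2.50×10⁻²⁷ kg.

m ≈ 2.50×10⁻²⁷ kg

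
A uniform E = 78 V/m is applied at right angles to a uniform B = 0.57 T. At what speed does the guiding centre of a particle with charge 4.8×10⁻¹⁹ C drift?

In crossed fields the guiding centre drifts at v_d = |E×B|/B² = E/B, independent of charge and mass.
v_d = 78/0.57 = 140 m/s.

v_d ≈ 140 m/s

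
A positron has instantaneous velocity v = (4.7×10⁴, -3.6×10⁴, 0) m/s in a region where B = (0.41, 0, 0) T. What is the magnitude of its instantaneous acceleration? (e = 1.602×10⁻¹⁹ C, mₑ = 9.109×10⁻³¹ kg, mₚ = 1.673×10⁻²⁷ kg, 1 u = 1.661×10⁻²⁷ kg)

|a| ≈ 2.60×10¹⁵ m/s²

v×B = (0, 0, 1.48×10⁴) N/C.
F = q v×B = (1.602×10⁻¹⁹ C)·(0, 0, 1.48×10⁴) = (0, 0, 2.36×10⁻¹⁵) N.
|a| = |F|/m = 2.365×10⁻¹⁵/9.109×10⁻³¹ ≈ 2.60×10¹⁵ m/s².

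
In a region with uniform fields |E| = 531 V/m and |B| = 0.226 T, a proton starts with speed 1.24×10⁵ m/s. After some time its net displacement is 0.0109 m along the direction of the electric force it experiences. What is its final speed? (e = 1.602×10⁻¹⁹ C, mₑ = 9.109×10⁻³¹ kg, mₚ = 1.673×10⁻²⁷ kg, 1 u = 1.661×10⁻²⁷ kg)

v_f ≈ 1.28×10⁵ m/s

B does no work; ΔKE = |q|E d.
½mv_f² = ½mv₀² + |q|Ed = ½(1.673×10⁻²⁷)(1.24×10⁵)² + (1.602×10⁻¹⁹)(531)(0.0109) ≈ 1.286×10⁻¹⁷ J + 9.272×10⁻¹⁹ J ≈ 1.379×10⁻¹⁷ J.
v_f = √(2·1.379×10⁻¹⁷/1.673×10⁻²⁷) ≈ 1.28×10⁵ m/s.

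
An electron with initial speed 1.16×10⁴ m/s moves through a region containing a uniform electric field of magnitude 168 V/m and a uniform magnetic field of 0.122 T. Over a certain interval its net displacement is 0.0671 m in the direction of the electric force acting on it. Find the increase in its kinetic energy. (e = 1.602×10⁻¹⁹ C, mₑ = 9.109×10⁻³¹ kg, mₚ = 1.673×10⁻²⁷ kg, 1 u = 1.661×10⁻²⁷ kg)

ΔKE ≈ 1.81×10⁻¹⁸ J

The magnetic force is always ⟂ v and does no work; only the electric force changes KE.
ΔKE = F_E · d = |q|E d = (1.602×10⁻¹⁹)(168)(0.0671) ≈ 1.81×10⁻¹⁸ J.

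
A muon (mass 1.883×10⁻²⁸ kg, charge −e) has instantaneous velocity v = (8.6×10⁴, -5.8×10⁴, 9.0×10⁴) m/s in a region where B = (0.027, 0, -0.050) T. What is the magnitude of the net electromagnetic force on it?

|F| ≈ 1.20×10⁻¹⁵ N

v×B = (2900, 6730, 1570) N/C.
F = q v×B = (−1.602×10⁻¹⁹ C)·(2900, 6730, 1570) = (-4.65×10⁻¹⁶, -1.08×10⁻¹⁵, -2.51×10⁻¹⁶) N.
|F| = 1.20×10⁻¹⁵ N.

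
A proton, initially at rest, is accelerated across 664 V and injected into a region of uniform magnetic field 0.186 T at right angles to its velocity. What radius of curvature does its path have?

r ≈ 0.0200 m

Acceleration: |q|V = ½mv² ⇒ v = √(2|q|V/m) = √(2·1.602×10⁻¹⁹·664/1.673×10⁻²⁷) ≈ 3.566×10⁵ m/s.
In the field: r = mv/(|q|B) = (1.673×10⁻²⁷)(3.566×10⁵)/((1.602×10⁻¹⁹)(0.186)) ≈ 0.0200 m.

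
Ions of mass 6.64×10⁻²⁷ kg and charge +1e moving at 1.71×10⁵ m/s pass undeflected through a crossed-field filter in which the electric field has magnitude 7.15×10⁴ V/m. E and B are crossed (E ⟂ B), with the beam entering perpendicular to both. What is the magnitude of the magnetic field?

Balance of forces in the selector: qE = qvB ⇒ B = E/v.
B = 7.15×10⁴/1.71×10⁵ = 0.418 T.

B = 0.418 T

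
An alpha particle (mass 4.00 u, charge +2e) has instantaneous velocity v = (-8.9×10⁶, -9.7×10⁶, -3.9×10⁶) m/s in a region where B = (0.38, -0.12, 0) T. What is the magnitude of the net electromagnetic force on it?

|F| ≈ 1.60×10⁻¹² N

v×B = (-4.68×10⁵, -1.48×10⁶, 4.75×10⁶) N/C.
F = q v×B = (3.204×10⁻¹⁹ C)·(-4.68×10⁵, -1.48×10⁶, 4.75×10⁶) = (-1.50×10⁻¹³, -4.75×10⁻¹³, 1.52×10⁻¹²) N.
|F| = 1.60×10⁻¹² N.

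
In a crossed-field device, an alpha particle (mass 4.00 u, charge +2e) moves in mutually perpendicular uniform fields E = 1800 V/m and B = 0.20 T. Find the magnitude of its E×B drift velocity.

v_d ≈ 9000 m/s

The E×B drift speed is v_d = E/B.
v_d = 1800/0.20 = 9000 m/s.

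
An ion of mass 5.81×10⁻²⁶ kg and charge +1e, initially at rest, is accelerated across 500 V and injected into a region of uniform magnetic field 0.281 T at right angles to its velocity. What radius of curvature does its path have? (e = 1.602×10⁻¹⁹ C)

r ≈ 0.0678 m

Acceleration: |q|V = ½mv² ⇒ v = √(2|q|V/m) = √(2·1.602×10⁻¹⁹·500/5.81×10⁻²⁶) ≈ 5.251×10⁴ m/s.
In the field: r = mv/(|q|B) = (5.81×10⁻²⁶)(5.251×10⁴)/((1.602×10⁻¹⁹)(0.281)) ≈ 0.0678 m.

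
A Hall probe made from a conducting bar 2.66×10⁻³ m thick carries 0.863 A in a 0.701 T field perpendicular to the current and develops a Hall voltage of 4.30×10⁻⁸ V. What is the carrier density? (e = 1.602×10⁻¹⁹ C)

n ≈ 3.30×10²⁸ m⁻³

From V_H = IB/(n e t), n = IB/(V_H e t).
n = (0.863)(0.701)/((4.30×10⁻⁸)(1.602×10⁻¹⁹)(2.66×10⁻³)) ≈ 3.30×10²⁸ m⁻³.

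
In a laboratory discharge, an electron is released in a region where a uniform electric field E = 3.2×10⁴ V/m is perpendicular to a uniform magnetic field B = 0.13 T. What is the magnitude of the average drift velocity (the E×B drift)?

The steady drift has the magnetic force balancing the electric force, so v_d = E/B.
v_d = 3.2×10⁴/0.13 = 2.5×10⁵ m/s.

v_d ≈ 2.5×10⁵ m/s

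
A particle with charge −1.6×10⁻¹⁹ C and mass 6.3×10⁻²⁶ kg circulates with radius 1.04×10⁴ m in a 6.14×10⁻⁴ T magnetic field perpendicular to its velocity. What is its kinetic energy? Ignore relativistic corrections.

v = |q|Br/m, then KE = ½mv² = (qBr)²/(2m).
v = (1.6×10⁻¹⁹)(6.14×10⁻⁴)(1.04×10⁴)/6.3×10⁻²⁶ ≈ 1.622×10⁷ m/s.
KE = ½(6.3×10⁻²⁶)(1.622×10⁷)² ≈ 8.28×10⁻¹² J = 5.17×10⁷ eV.

KE ≈ 5.17×10⁷ eV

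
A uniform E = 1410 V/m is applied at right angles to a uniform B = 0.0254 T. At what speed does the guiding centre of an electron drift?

v_d ≈ 5.55×10⁴ m/s

The E×B drift speed is v_d = E/B.
v_d = 1410/0.0254 = 5.55×10⁴ m/s.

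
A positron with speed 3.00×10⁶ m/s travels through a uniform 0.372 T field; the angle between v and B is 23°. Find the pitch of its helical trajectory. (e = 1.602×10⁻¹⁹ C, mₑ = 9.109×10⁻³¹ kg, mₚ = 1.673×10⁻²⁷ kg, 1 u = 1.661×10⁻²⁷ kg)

p ≈ 2.65×10⁻⁴ m

v∥ = v cosθ = 3.00×10⁶·cos23° ≈ 2.762×10⁶ m/s.
T = 2πm/(|q|B) = 2π(9.109×10⁻³¹)/((1.602×10⁻¹⁹)(0.372)) ≈ 9.604×10⁻¹¹ s.
pitch = v∥ T = (2.762×10⁶)(9.604×10⁻¹¹) ≈ 2.65×10⁻⁴ m.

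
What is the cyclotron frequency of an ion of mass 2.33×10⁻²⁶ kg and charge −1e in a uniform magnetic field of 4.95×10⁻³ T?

f = |q|B/(2πm).
f = (1.602×10⁻¹⁹)(4.95×10⁻³)/(2π·2.33×10⁻²⁶) ≈ 5420 Hz.

f ≈ 5420 Hz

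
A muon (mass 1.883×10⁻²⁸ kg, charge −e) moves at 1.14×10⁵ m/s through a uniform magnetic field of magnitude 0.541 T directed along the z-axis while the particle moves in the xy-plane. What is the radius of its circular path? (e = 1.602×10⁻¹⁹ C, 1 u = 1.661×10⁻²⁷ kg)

The magnetic force provides the centripetal force: |q|vB = mv²/r.
r = mv/(|q|B) = (1.883×10⁻²⁸)(1.14×10⁵)/((1.602×10⁻¹⁹)(0.541)) ≈ 2.48×10⁻⁴ m.

r ≈ 2.48×10⁻⁴ m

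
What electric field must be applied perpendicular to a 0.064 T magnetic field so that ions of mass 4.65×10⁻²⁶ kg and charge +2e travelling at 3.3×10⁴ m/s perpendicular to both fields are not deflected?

For straight-line motion qE = qvB, so E = vB.
E = 3.3×10⁴ × 0.064 = 2100 V/m.

E = 2100 V/m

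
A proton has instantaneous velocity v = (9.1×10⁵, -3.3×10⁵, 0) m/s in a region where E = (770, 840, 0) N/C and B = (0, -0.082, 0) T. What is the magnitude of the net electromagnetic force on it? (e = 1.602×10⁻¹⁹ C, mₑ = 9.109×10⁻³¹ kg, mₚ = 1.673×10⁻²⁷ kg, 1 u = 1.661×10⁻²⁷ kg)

|F| ≈ 1.20×10⁻¹⁴ N

v×B = (0, 0, -7.46×10⁴) N/C.
E + v×B = (770, 840, -7.46×10⁴) N/C.
F = q(E + v×B) = (1.602×10⁻¹⁹ C)·(770, 840, -7.46×10⁴) = (1.23×10⁻¹⁶, 1.35×10⁻¹⁶, -1.20×10⁻¹⁴) N.
|F| = 1.20×10⁻¹⁴ N.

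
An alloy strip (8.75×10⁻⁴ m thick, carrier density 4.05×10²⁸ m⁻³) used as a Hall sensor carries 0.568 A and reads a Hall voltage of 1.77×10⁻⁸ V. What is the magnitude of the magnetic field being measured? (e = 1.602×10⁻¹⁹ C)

From V_H = IB/(n e t), B = V_H n e t / I.
B = (1.77×10⁻⁸)(4.05×10²⁸)(1.602×10⁻¹⁹)(8.75×10⁻⁴)/0.568 ≈ 0.177 T.

B ≈ 0.177 T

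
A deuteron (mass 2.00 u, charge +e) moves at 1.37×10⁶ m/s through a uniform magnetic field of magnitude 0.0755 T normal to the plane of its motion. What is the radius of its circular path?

r ≈ 0.376 m

The magnetic force provides the centripetal force: |q|vB = mv²/r.
r = mv/(|q|B) = (3.322×10⁻²⁷)(1.37×10⁶)/((1.602×10⁻¹⁹)(0.0755)) ≈ 0.376 m.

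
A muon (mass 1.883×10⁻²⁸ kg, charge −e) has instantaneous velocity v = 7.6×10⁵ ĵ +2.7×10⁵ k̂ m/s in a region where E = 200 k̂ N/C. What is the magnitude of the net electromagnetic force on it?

|F| ≈ 3.20×10⁻¹⁷ N

Only an electric field acts, so F = qE = (−1.602×10⁻¹⁹ C)·(0, 0, 200) = (0, 0, -3.20×10⁻¹⁷) N.
|F| = 3.20×10⁻¹⁷ N.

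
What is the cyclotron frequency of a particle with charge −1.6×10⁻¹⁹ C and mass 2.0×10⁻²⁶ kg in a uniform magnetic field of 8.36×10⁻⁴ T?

f ≈ 1060 Hz

f = |q|B/(2πm).
f = (1.6×10⁻¹⁹)(8.36×10⁻⁴)/(2π·2.0×10⁻²⁶) ≈ 1060 Hz.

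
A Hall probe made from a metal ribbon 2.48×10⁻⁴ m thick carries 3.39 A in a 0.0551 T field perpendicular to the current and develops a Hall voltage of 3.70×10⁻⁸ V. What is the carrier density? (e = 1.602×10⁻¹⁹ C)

From V_H = IB/(n e t), n = IB/(V_H e t).
n = (3.39)(0.0551)/((3.70×10⁻⁸)(1.602×10⁻¹⁹)(2.48×10⁻⁴)) ≈ 1.27×10²⁹ m⁻³.

n ≈ 1.27×10²⁹ m⁻³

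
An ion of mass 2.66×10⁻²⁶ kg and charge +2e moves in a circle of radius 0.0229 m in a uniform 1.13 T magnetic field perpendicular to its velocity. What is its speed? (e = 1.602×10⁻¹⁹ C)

v ≈ 3.12×10⁵ m/s

From |q|vB = mv²/r, v = |q|Br/m.
v = (3.204×10⁻¹⁹)(1.13)(0.0229)/2.66×10⁻²⁶ ≈ 3.12×10⁵ m/s.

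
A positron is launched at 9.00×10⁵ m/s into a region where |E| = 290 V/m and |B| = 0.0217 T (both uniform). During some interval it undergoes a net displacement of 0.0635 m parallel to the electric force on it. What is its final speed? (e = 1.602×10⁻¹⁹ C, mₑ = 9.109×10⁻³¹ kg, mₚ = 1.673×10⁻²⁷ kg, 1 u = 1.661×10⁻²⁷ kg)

v_f ≈ 2.70×10⁶ m/s

B does no work; ΔKE = |q|E d.
½mv_f² = ½mv₀² + |q|Ed = ½(9.109×10⁻³¹)(9.00×10⁵)² + (1.602×10⁻¹⁹)(290)(0.0635) ≈ 3.689×10⁻¹⁹ J + 2.950×10⁻¹⁸ J ≈ 3.319×10⁻¹⁸ J.
v_f = √(2·3.319×10⁻¹⁸/9.109×10⁻³¹) ≈ 2.70×10⁶ m/s.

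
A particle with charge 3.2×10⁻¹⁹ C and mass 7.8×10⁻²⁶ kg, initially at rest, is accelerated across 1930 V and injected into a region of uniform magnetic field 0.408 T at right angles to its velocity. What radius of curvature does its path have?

Acceleration: |q|V = ½mv² ⇒ v = √(2|q|V/m) = √(2·3.2×10⁻¹⁹·1930/7.8×10⁻²⁶) ≈ 1.258×10⁵ m/s.
In the field: r = mv/(|q|B) = (7.8×10⁻²⁶)(1.258×10⁵)/((3.2×10⁻¹⁹)(0.408)) ≈ 0.0752 m.

r ≈ 0.0752 m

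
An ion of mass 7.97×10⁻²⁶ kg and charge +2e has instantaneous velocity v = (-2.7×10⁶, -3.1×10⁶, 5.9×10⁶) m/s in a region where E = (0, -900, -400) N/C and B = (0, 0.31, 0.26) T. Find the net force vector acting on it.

v×B = (-2.64×10⁶, 7.02×10⁵, -8.37×10⁵) N/C.
E + v×B = (-2.64×10⁶, 7.01×10⁵, -8.37×10⁵) N/C.
F = q(E + v×B) = (3.204×10⁻¹⁹ C)·(-2.64×10⁶, 7.01×10⁵, -8.37×10⁵) = (-8.44×10⁻¹³, 2.25×10⁻¹³, -2.68×10⁻¹³) N.

F ≈ (-8.44×10⁻¹³, 2.25×10⁻¹³, -2.68×10⁻¹³) N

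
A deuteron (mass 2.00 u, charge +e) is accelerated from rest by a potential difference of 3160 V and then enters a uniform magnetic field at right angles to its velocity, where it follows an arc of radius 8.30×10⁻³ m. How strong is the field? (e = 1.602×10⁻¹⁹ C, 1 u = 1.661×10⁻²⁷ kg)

v = √(2|q|V/m) = √(2·1.602×10⁻¹⁹·3160/3.322×10⁻²⁷) ≈ 5.521×10⁵ m/s.
B = mv/(|q|r) = (3.322×10⁻²⁷)(5.521×10⁵)/((1.602×10⁻¹⁹)(8.30×10⁻³)) ≈ 1.38 T.

B ≈ 1.38 T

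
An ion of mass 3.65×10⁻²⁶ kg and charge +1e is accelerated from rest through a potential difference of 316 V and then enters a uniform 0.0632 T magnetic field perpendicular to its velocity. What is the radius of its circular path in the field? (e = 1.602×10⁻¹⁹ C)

r ≈ 0.190 m

Acceleration: |q|V = ½mv² ⇒ v = √(2|q|V/m) = √(2·1.602×10⁻¹⁹·316/3.65×10⁻²⁶) ≈ 5.267×10⁴ m/s.
In the field: r = mv/(|q|B) = (3.65×10⁻²⁶)(5.267×10⁴)/((1.602×10⁻¹⁹)(0.0632)) ≈ 0.190 m.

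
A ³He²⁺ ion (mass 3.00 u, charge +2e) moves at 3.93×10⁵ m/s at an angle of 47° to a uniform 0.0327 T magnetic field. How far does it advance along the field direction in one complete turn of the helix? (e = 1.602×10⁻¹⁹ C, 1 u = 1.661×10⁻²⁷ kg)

v∥ = v cosθ = 3.93×10⁵·cos47° ≈ 2.680×10⁵ m/s.
T = 2πm/(|q|B) = 2π(4.983×10⁻²⁷)/((3.204×10⁻¹⁹)(0.0327)) ≈ 2.988×10⁻⁶ s.
pitch = v∥ T = (2.680×10⁵)(2.988×10⁻⁶) ≈ 0.801 m.

p ≈ 0.801 m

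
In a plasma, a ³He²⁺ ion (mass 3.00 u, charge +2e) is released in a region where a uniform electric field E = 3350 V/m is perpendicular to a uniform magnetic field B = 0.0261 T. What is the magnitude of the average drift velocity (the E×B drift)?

In crossed fields the guiding centre drifts at v_d = |E×B|/B² = E/B, independent of charge and mass.
v_d = 3350/0.0261 = 1.28×10⁵ m/s.

v_d ≈ 1.28×10⁵ m/s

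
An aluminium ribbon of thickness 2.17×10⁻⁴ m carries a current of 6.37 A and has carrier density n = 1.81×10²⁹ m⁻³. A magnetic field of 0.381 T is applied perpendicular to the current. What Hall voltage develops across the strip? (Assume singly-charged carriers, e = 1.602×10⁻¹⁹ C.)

V_H ≈ 3.86×10⁻⁷ V

V_H = IB/(n e t).
V_H = (6.37)(0.381)/((1.81×10²⁹)(1.602×10⁻¹⁹)(2.17×10⁻⁴)) ≈ 3.86×10⁻⁷ V.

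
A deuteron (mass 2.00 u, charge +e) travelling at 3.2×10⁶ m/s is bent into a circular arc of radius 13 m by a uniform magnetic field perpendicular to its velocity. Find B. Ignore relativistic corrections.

B ≈ 5.1×10⁻³ T

From |q|vB = mv²/r, B = mv/(|q|r).
B = (3.322×10⁻²⁷)(3.2×10⁶)/((1.602×10⁻¹⁹)(13)) ≈ 5.1×10⁻³ T.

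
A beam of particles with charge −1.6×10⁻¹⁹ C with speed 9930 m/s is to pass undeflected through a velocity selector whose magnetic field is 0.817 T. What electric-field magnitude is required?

For straight-line motion qE = qvB, so E = vB.
E = 9930 × 0.817 = 8110 V/m.

E = 8110 V/m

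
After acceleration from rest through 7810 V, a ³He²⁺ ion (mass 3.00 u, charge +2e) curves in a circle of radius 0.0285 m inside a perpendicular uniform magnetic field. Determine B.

B ≈ 0.547 T

v = √(2|q|V/m) = √(2·3.204×10⁻¹⁹·7810/4.983×10⁻²⁷) ≈ 1.002×10⁶ m/s.
B = mv/(|q|r) = (4.983×10⁻²⁷)(1.002×10⁶)/((3.204×10⁻¹⁹)(0.0285)) ≈ 0.547 T.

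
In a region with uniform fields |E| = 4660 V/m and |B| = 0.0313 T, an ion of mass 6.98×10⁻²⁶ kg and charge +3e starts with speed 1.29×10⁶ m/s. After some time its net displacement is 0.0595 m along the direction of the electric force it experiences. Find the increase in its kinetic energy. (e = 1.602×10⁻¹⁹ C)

ΔKE ≈ 1.33×10⁻¹⁶ J

The magnetic force is always ⟂ v and does no work; only the electric force changes KE.
ΔKE = F_E · d = |q|E d = (4.806×10⁻¹⁹)(4660)(0.0595) ≈ 1.33×10⁻¹⁶ J.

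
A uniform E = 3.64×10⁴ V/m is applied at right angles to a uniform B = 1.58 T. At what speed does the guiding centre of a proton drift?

v_d ≈ 2.30×10⁴ m/s

The E×B drift speed is v_d = E/B.
v_d = 3.64×10⁴/1.58 = 2.30×10⁴ m/s.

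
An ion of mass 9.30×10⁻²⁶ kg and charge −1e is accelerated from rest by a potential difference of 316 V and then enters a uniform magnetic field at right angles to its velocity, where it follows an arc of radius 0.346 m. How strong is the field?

B ≈ 0.0554 T

v = √(2|q|V/m) = √(2·1.602×10⁻¹⁹·316/9.30×10⁻²⁶) ≈ 3.300×10⁴ m/s.
B = mv/(|q|r) = (9.30×10⁻²⁶)(3.300×10⁴)/((1.602×10⁻¹⁹)(0.346)) ≈ 0.0554 T.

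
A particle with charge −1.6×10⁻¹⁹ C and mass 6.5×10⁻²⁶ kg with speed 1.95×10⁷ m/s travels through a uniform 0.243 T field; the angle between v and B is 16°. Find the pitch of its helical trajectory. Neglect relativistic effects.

p ≈ 197 m

v∥ = v cosθ = 1.95×10⁷·cos16° ≈ 1.874×10⁷ m/s.
T = 2πm/(|q|B) = 2π(6.5×10⁻²⁶)/((1.6×10⁻¹⁹)(0.243)) ≈ 1.050×10⁻⁵ s.
pitch = v∥ T = (1.874×10⁷)(1.050×10⁻⁵) ≈ 197 m.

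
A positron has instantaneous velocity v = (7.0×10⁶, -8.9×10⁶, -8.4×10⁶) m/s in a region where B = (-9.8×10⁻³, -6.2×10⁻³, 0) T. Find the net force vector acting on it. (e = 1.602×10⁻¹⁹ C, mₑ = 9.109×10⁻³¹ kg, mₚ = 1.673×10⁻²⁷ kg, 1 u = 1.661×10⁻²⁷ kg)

v×B = (-5.21×10⁴, 8.23×10⁴, -1.31×10⁵) N/C.
F = q v×B = (1.602×10⁻¹⁹ C)·(-5.21×10⁴, 8.23×10⁴, -1.31×10⁵) = (-8.34×10⁻¹⁵, 1.32×10⁻¹⁴, -2.09×10⁻¹⁴) N.

F ≈ (-8.34×10⁻¹⁵, 1.32×10⁻¹⁴, -2.09×10⁻¹⁴) N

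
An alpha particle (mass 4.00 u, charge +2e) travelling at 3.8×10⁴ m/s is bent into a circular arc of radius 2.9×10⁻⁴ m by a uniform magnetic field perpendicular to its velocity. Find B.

From |q|vB = mv²/r, B = mv/(|q|r).
B = (6.644×10⁻²⁷)(3.8×10⁴)/((3.204×10⁻¹⁹)(2.9×10⁻⁴)) ≈ 2.7 T.

B ≈ 2.7 T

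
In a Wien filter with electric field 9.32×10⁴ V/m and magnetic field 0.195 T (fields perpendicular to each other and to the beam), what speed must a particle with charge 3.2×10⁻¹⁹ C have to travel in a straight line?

For undeflected motion the electric and magnetic forces balance: qE = qvB.
v = E/B = 9.32×10⁴/0.195 = 4.78×10⁵ m/s.

v = 4.78×10⁵ m/s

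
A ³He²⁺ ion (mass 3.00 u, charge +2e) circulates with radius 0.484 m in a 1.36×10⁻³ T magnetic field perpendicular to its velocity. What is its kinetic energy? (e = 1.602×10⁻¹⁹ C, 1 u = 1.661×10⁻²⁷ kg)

v = |q|Br/m, then KE = ½mv² = (qBr)²/(2m).
v = (3.204×10⁻¹⁹)(1.36×10⁻³)(0.484)/4.983×10⁻²⁷ ≈ 4.232×10⁴ m/s.
KE = ½(4.983×10⁻²⁷)(4.232×10⁴)² ≈ 4.46×10⁻¹⁸ J.

KE ≈ 4.46×10⁻¹⁸ J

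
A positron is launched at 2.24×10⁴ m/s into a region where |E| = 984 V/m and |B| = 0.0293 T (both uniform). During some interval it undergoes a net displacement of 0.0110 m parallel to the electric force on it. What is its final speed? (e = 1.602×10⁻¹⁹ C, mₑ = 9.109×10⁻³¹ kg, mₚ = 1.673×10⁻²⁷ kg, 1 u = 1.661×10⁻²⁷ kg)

v_f ≈ 1.95×10⁶ m/s

B does no work; ΔKE = |q|E d.
½mv_f² = ½mv₀² + |q|Ed = ½(9.109×10⁻³¹)(2.24×10⁴)² + (1.602×10⁻¹⁹)(984)(0.0110) ≈ 2.285×10⁻²² J + 1.734×10⁻¹⁸ J ≈ 1.734×10⁻¹⁸ J.
v_f = √(2·1.734×10⁻¹⁸/9.109×10⁻³¹) ≈ 1.95×10⁶ m/s.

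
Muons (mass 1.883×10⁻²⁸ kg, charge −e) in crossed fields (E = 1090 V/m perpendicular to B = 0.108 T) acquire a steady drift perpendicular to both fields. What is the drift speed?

v_d ≈ 1.01×10⁴ m/s

The steady drift has the magnetic force balancing the electric force, so v_d = E/B.
v_d = 1090/0.108 = 1.01×10⁴ m/s.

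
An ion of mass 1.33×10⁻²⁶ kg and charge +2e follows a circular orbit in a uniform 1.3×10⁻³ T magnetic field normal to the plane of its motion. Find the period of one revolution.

T ≈ 2.0×10⁻⁴ s

The cyclotron period depends only on m, q, B: T = 2πm/(|q|B).
T = 2π(1.33×10⁻²⁶)/((3.204×10⁻¹⁹)(1.3×10⁻³)) ≈ 2.0×10⁻⁴ s.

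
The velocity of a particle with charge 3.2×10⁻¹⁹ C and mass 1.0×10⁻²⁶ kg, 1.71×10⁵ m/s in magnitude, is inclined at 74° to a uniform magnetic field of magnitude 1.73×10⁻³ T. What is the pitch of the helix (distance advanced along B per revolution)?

p ≈ 5.35 m

v∥ = v cosθ = 1.71×10⁵·cos74° ≈ 4.713×10⁴ m/s.
T = 2πm/(|q|B) = 2π(1.0×10⁻²⁶)/((3.2×10⁻¹⁹)(1.73×10⁻³)) ≈ 1.135×10⁻⁴ s.
pitch = v∥ T = (4.713×10⁴)(1.135×10⁻⁴) ≈ 5.35 m.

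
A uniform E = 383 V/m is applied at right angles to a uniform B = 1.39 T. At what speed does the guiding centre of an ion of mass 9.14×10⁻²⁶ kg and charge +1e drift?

v_d ≈ 276 m/s

The steady drift has the magnetic force balancing the electric force, so v_d = E/B.
v_d = 383/1.39 = 276 m/s.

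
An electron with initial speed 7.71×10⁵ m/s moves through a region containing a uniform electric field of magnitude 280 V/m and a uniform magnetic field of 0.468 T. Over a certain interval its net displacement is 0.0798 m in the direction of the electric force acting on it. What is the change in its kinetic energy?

ΔKE ≈ 3.58×10⁻¹⁸ J

The magnetic force is always ⟂ v and does no work; only the electric force changes KE.
ΔKE = F_E · d = |q|E d = (1.602×10⁻¹⁹)(280)(0.0798) ≈ 3.58×10⁻¹⁸ J.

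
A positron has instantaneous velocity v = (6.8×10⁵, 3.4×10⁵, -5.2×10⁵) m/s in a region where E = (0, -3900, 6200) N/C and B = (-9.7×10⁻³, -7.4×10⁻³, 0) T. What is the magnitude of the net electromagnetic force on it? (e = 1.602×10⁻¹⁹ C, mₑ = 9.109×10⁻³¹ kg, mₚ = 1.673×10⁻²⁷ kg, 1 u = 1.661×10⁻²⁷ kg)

v×B = (-3850, 5040, -1730) N/C.
E + v×B = (-3850, 1140, 4470) N/C.
F = q(E + v×B) = (1.602×10⁻¹⁹ C)·(-3850, 1140, 4470) = (-6.16×10⁻¹⁶, 1.83×10⁻¹⁶, 7.15×10⁻¹⁶) N.
|F| = 9.62×10⁻¹⁶ N.

|F| ≈ 9.62×10⁻¹⁶ N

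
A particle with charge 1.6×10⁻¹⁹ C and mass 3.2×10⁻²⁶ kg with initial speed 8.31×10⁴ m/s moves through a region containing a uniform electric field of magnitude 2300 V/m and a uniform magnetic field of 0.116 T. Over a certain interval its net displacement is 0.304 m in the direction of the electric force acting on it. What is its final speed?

v_f ≈ 1.18×10⁵ m/s

B does no work; ΔKE = |q|E d.
½mv_f² = ½mv₀² + |q|Ed = ½(3.2×10⁻²⁶)(8.31×10⁴)² + (1.6×10⁻¹⁹)(2300)(0.304) ≈ 1.105×10⁻¹⁶ J + 1.119×10⁻¹⁶ J ≈ 2.224×10⁻¹⁶ J.
v_f = √(2·2.224×10⁻¹⁶/3.2×10⁻²⁶) ≈ 1.18×10⁵ m/s.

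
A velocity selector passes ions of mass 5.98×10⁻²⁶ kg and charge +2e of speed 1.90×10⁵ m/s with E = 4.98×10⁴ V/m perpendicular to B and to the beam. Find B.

Balance of forces in the selector: qE = qvB ⇒ B = E/v.
B = 4.98×10⁴/1.90×10⁵ = 0.262 T.

B = 0.262 T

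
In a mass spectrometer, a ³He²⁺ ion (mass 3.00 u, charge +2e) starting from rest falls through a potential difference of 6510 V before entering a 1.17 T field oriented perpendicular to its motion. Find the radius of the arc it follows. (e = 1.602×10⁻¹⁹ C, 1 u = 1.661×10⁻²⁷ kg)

r ≈ 0.0122 m

Acceleration: |q|V = ½mv² ⇒ v = √(2|q|V/m) = √(2·3.204×10⁻¹⁹·6510/4.983×10⁻²⁷) ≈ 9.150×10⁵ m/s.
In the field: r = mv/(|q|B) = (4.983×10⁻²⁷)(9.150×10⁵)/((3.204×10⁻¹⁹)(1.17)) ≈ 0.0122 m.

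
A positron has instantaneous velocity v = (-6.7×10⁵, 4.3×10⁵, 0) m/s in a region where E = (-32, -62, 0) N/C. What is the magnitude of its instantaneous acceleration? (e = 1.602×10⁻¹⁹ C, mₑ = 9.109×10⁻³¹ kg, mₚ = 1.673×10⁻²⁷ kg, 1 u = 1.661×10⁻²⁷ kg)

Only an electric field acts, so F = qE = (1.602×10⁻¹⁹ C)·(-32.0, -62.0, 0) = (-5.13×10⁻¹⁸, -9.93×10⁻¹⁸, 0) N.
|a| = |F|/m = 1.118×10⁻¹⁷/9.109×10⁻³¹ ≈ 1.23×10¹³ m/s².

|a| ≈ 1.23×10¹³ m/s²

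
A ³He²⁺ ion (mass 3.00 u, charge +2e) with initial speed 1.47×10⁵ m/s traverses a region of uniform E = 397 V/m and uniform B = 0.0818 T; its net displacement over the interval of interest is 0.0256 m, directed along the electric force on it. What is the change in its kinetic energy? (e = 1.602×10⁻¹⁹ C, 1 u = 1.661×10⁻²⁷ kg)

The magnetic force is always ⟂ v and does no work; only the electric force changes KE.
ΔKE = F_E · d = |q|E d = (3.204×10⁻¹⁹)(397)(0.0256) ≈ 3.26×10⁻¹⁸ J.

ΔKE ≈ 3.26×10⁻¹⁸ J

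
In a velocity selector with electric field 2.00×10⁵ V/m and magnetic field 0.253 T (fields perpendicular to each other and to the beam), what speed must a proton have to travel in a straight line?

For undeflected motion the electric and magnetic forces balance: qE = qvB.
v = E/B = 2.00×10⁵/0.253 = 7.91×10⁵ m/s.

v = 7.91×10⁵ m/s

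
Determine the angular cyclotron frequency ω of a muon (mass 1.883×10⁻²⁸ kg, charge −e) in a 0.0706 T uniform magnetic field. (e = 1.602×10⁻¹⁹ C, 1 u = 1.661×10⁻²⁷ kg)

ω = |q|B/m.
ω = (1.602×10⁻¹⁹)(0.0706)/1.883×10⁻²⁸ ≈ 6.01×10⁷ rad/s.

ω ≈ 6.01×10⁷ rad/s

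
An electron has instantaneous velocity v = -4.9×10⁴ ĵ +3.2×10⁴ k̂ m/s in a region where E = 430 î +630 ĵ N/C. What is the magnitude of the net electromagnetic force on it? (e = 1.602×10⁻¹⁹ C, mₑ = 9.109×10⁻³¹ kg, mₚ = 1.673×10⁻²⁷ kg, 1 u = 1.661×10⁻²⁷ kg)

Only an electric field acts, so F = qE = (−1.602×10⁻¹⁹ C)·(430, 630, 0) = (-6.89×10⁻¹⁷, -1.01×10⁻¹⁶, 0) N.
|F| = 1.22×10⁻¹⁶ N.

|F| ≈ 1.22×10⁻¹⁶ N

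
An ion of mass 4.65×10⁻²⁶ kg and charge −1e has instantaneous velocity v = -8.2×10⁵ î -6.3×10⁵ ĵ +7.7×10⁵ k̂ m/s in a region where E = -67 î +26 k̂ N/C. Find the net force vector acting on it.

F ≈ (1.07×10⁻¹⁷, 0, -4.17×10⁻¹⁸) N

Only an electric field acts, so F = qE = (−1.602×10⁻¹⁹ C)·(-67.0, 0, 26.0) = (1.07×10⁻¹⁷, 0, -4.17×10⁻¹⁸) N.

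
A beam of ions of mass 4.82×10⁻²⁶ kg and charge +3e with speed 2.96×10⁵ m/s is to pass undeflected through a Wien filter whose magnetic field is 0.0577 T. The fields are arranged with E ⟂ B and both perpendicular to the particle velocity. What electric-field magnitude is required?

E = 1.71×10⁴ V/m

For straight-line motion qE = qvB, so E = vB.
E = 2.96×10⁵ × 0.0577 = 1.71×10⁴ V/m.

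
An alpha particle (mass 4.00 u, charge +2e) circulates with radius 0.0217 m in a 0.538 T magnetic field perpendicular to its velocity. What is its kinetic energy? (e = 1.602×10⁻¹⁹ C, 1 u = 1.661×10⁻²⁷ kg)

v = |q|Br/m, then KE = ½mv² = (qBr)²/(2m).
v = (3.204×10⁻¹⁹)(0.538)(0.0217)/6.644×10⁻²⁷ ≈ 5.630×10⁵ m/s.
KE = ½(6.644×10⁻²⁷)(5.630×10⁵)² ≈ 1.05×10⁻¹⁵ J.

KE ≈ 1.05×10⁻¹⁵ J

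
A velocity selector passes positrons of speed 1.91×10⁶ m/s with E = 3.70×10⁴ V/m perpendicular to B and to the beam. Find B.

B = 0.0194 T

Balance of forces in the selector: qE = qvB ⇒ B = E/v.
B = 3.70×10⁴/1.91×10⁶ = 0.0194 T.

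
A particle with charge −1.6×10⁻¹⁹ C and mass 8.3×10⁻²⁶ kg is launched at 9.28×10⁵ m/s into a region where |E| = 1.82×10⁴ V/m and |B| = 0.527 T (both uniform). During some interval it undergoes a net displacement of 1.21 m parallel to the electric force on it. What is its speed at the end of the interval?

B does no work; ΔKE = |q|E d.
½mv_f² = ½mv₀² + |q|Ed = ½(8.3×10⁻²⁶)(9.28×10⁵)² + (1.6×10⁻¹⁹)(1.82×10⁴)(1.21) ≈ 3.574×10⁻¹⁴ J + 3.524×10⁻¹⁵ J ≈ 3.926×10⁻¹⁴ J.
v_f = √(2·3.926×10⁻¹⁴/8.3×10⁻²⁶) ≈ 9.73×10⁵ m/s.

v_f ≈ 9.73×10⁵ m/s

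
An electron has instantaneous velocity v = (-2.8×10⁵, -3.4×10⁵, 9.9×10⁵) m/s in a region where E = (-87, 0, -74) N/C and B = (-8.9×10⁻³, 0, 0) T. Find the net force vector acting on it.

v×B = (0, -8810, -3030) N/C.
E + v×B = (-87.0, -8810, -3100) N/C.
F = q(E + v×B) = (−1.602×10⁻¹⁹ C)·(-87.0, -8810, -3100) = (1.39×10⁻¹⁷, 1.41×10⁻¹⁵, 4.97×10⁻¹⁶) N.

F ≈ (1.39×10⁻¹⁷, 1.41×10⁻¹⁵, 4.97×10⁻¹⁶) N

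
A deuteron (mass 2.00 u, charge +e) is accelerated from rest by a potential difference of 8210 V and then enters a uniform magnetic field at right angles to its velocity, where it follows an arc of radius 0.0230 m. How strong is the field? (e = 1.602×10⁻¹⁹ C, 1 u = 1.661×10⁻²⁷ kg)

v = √(2|q|V/m) = √(2·1.602×10⁻¹⁹·8210/3.322×10⁻²⁷) ≈ 8.899×10⁵ m/s.
B = mv/(|q|r) = (3.322×10⁻²⁷)(8.899×10⁵)/((1.602×10⁻¹⁹)(0.0230)) ≈ 0.802 T.

B ≈ 0.802 T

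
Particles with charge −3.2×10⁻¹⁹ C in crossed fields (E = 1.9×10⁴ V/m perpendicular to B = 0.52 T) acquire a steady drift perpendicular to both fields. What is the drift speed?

v_d ≈ 3.7×10⁴ m/s

The steady drift has the magnetic force balancing the electric force, so v_d = E/B.
v_d = 1.9×10⁴/0.52 = 3.7×10⁴ m/s.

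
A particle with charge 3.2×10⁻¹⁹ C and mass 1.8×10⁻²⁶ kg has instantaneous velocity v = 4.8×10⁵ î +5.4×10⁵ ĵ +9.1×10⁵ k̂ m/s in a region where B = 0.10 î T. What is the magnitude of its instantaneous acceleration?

v×B = (0, 9.10×10⁴, -5.40×10⁴) N/C.
F = q v×B = (3.2×10⁻¹⁹ C)·(0, 9.10×10⁴, -5.40×10⁴) = (0, 2.91×10⁻¹⁴, -1.73×10⁻¹⁴) N.
|a| = |F|/m = 3.386×10⁻¹⁴/1.8×10⁻²⁶ ≈ 1.88×10¹² m/s².

|a| ≈ 1.88×10¹² m/s²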